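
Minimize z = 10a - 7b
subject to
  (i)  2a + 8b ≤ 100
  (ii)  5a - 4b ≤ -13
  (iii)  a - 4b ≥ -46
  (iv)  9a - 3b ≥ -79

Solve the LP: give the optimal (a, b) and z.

a = -178/33, b = 335/33, minimum z = -125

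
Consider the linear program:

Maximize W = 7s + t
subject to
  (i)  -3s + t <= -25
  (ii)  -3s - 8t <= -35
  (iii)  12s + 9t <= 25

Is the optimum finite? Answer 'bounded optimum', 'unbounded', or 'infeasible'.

The boundaries -3s + t = -25 and -3s - 8t = -35 meet at (235/27, 10/9), but that point violates 12s + 9t ≤ 25. Every candidate vertex is excluded by some other constraint, so the feasible region is empty.

infeasible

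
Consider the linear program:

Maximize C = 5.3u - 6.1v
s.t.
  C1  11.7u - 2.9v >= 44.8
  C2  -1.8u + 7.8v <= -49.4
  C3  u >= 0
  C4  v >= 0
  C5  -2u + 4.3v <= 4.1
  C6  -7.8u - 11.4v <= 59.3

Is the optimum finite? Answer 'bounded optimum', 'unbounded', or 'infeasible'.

unbounded

From the feasible point (247/9, 0), moving in the direction (7.8, 1.8) keeps every constraint satisfied while C increases without bound.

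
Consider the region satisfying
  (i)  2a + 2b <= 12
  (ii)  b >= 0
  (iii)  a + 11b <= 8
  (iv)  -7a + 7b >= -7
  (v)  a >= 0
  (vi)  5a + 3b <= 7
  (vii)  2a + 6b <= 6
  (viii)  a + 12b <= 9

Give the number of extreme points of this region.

Pairwise boundary intersections that survive every other constraint:
  (1, 0)
  (0, 0)
  (0, 8/11)
  (53/52, 33/52)
  (5/4, 1/4)

5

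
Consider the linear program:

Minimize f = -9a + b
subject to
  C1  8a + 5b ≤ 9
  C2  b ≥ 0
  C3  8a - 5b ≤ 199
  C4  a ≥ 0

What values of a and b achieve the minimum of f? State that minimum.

a = 9/8, b = 0, minimum f = -81/8

The binding constraints are 8a + 5b = 9 and b = 0.
Solving simultaneously gives a = 9/8, b = 0.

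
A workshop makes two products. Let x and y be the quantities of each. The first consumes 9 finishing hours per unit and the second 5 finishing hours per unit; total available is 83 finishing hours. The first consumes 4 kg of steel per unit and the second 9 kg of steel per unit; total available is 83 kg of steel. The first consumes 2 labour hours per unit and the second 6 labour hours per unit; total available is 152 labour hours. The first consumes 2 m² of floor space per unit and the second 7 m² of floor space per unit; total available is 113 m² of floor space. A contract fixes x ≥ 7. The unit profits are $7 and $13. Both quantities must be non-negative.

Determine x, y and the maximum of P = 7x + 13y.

The optimum lies where 9x + 5y = 83 and x = 7.
Solving simultaneously gives x = 7, y = 4.

x = 7, y = 4, maximum P = 101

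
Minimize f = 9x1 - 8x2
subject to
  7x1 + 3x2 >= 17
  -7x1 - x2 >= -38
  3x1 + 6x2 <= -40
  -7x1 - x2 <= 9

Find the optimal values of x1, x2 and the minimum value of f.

x1 = 74/11, x2 = -331/33, minimum f = 4646/33

Feasible corners and f = 9x1 - 8x2:
  (97/14, -21/2) → f = 2049/14
  (74/11, -331/33) → f = 4646/33
  (268/39, -394/39) → f = 428/3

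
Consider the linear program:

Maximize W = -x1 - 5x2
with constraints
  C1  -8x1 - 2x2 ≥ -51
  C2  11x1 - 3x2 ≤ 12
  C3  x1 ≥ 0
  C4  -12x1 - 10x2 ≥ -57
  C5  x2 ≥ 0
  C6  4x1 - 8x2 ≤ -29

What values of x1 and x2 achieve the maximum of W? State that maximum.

The binding constraints are x1 = 0 and 4x1 - 8x2 = -29.
Solving simultaneously gives x1 = 0, x2 = 29/8.

x1 = 0, x2 = 29/8, maximum W = -145/8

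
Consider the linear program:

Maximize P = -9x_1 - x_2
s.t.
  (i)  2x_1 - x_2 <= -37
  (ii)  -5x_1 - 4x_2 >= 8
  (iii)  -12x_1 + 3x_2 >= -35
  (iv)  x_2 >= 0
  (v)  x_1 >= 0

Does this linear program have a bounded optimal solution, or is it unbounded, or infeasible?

infeasible

The boundaries 2x_1 - x_2 = -37 and -5x_1 - 4x_2 = 8 meet at (-12, 13), but that point violates x_1 ≥ 0. Every candidate vertex is excluded by some other constraint, so the feasible region is empty.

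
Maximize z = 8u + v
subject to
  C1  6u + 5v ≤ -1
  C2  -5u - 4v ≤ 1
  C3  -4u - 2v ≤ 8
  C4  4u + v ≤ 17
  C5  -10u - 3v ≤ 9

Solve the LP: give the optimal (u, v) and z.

Corner points and z = 8u + v:
  (-1, 1) → z = -7
  (43/7, -53/7) → z = 291/7
  (69/11, -89/11) → z = 463/11

u = 69/11, v = -89/11, maximum z = 463/11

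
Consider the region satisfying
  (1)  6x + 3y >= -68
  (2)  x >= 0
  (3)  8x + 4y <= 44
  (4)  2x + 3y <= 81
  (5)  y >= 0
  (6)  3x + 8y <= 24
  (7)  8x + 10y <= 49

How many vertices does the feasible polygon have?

5

Intersecting each pair of boundary lines and keeping only the points that satisfy every inequality leaves:
  (0, 0)
  (0, 3)
  (11/2, 0)
  (61/12, 5/6)
  (76/17, 45/34)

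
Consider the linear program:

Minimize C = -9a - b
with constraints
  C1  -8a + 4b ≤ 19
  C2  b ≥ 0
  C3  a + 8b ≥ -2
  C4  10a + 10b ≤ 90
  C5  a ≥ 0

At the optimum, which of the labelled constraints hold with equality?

Vertices and C = -9a - b:
  (17/12, 91/12) → C = -61/3
  (0, 19/4) → C = -19/4
  (9, 0) → C = -81
  (0, 0) → C = 0

The minimum is at (9, 0). Substituting into each constraint, equality holds for C2 and C4; the remaining constraints have slack.

C2 and C4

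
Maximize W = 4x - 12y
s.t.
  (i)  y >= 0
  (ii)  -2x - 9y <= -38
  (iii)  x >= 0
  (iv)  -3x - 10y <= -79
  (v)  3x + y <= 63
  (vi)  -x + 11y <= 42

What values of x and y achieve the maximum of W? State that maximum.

Corner points and W = 4x - 12y:
  (551/27, 16/9) → W = 1628/27
  (449/43, 205/43) → W = -664/43
  (651/34, 189/34) → W = 168/17

The optimum lies where -3x - 10y = -79 and 3x + y = 63.
Solving simultaneously gives x = 551/27, y = 16/9.

x = 551/27, y = 16/9, maximum W = 1628/27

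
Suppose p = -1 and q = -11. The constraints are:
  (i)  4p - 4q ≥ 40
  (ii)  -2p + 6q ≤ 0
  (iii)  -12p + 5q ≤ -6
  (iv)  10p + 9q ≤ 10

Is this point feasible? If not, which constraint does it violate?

(i): 40 ≥ 40 ✓
(ii): -64 ≤ 0 ✓
(iii): -43 ≤ -6 ✓
(iv): -109 ≤ 10 ✓

feasible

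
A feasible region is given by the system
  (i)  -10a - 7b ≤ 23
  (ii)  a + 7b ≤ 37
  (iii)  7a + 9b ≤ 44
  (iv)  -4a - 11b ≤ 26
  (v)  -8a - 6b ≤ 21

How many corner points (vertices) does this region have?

Intersecting each pair of boundary lines and keeping only the points that satisfy every inequality leaves:
  (-20/3, 131/21)
  (-71/82, -84/41)
  (-5/8, 43/8)
  (718/41, -358/41)

4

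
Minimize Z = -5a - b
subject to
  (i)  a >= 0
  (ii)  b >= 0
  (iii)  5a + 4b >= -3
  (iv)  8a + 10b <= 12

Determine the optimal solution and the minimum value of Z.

Corner points and Z = -5a - b:
  (0, 0) → Z = 0
  (0, 6/5) → Z = -6/5
  (3/2, 0) → Z = -15/2

The optimum lies where b = 0 and 8a + 10b = 12.
Solving simultaneously gives a = 3/2, b = 0.

a = 3/2, b = 0, minimum Z = -15/2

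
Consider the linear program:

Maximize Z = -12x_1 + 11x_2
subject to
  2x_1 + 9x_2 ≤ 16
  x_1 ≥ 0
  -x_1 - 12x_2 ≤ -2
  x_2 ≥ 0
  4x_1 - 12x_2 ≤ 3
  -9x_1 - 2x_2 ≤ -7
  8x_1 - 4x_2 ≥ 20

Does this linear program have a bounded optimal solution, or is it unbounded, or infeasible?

bounded optimum

Extreme points and Z = -12x_1 + 11x_2:
  (73/20, 29/30) → Z = -199/6
  (61/20, 11/10) → Z = -49/2
  (57/20, 7/10) → Z = -53/2
The feasible region has finitely many vertices and no improving ray; the maximum is -49/2 at (61/20, 11/10).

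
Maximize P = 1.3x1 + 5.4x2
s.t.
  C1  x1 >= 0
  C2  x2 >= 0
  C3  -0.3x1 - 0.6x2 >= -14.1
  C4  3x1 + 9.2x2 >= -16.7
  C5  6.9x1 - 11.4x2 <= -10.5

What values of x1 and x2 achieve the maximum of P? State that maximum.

Feasible corners and P = 1.3x1 + 5.4x2:
  (0, 47/2) → P = 1269/10
  (0, 35/38) → P = 189/38
  (143/7, 93/7) → P = 983/10

x1 = 0, x2 = 23.5, maximum P = 126.9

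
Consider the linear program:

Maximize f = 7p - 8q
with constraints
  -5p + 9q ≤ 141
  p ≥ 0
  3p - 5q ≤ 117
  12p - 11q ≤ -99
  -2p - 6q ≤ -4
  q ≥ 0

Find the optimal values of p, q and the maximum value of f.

Extreme points and f = 7p - 8q:
  (0, 47/3) → f = -376/3
  (660/53, 1197/53) → f = -4956/53
  (0, 9) → f = -72

p = 0, q = 9, maximum f = -72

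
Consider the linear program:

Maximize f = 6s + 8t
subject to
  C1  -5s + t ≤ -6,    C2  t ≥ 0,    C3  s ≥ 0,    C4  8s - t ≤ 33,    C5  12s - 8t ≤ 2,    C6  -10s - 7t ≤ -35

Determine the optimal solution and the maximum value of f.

s = 9, t = 39, maximum f = 366

Vertices and f = 6s + 8t:
  (9, 39) → f = 366
  (77/45, 23/9) → f = 1382/45
  (131/26, 95/13) → f = 1153/13
  (147/82, 100/41) → f = 1241/41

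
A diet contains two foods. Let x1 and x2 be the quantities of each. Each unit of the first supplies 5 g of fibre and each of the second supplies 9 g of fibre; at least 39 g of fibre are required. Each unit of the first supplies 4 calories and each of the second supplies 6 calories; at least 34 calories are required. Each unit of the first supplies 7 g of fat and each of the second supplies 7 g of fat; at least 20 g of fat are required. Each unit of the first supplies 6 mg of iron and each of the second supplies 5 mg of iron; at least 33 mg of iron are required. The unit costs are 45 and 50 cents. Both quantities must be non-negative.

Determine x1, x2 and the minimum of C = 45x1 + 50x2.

x1 = 7/4, x2 = 9/2, minimum C = 1215/4

The feasible region is unbounded (it extends along (0, 1), (1, 0)), but C strictly increases along every unbounded feasible direction, so there is no improving ray and the minimum is attained at a vertex.

The binding constraints are 4x1 + 6x2 = 34 and 6x1 + 5x2 = 33.
Solving simultaneously gives x1 = 7/4, x2 = 9/2.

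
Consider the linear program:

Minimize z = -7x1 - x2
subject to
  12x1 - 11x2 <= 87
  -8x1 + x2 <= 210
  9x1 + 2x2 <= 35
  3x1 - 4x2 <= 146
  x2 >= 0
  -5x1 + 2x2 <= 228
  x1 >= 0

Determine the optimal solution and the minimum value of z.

x1 = 35/9, x2 = 0, minimum z = -245/9

The optimum lies where 9x1 + 2x2 = 35 and x2 = 0.
Solving simultaneously gives x1 = 35/9, x2 = 0.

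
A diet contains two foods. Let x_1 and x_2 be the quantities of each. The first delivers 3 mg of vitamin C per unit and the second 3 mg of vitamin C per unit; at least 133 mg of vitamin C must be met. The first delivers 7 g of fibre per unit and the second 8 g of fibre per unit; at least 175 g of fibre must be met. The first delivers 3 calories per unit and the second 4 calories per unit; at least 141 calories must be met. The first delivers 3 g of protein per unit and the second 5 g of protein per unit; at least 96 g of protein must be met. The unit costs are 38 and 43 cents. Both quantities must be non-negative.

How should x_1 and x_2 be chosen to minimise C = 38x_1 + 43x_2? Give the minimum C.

x_1 = 109/3, x_2 = 8, minimum C = 5174/3

Vertices and C = 38x_1 + 43x_2:
  (0, 133/3) → C = 5719/3
  (47, 0) → C = 1786
  (109/3, 8) → C = 5174/3
The feasible region is unbounded (it extends along (0, 1), (1, 0)), but C strictly increases along every unbounded feasible direction, so there is no improving ray and the minimum is attained at a vertex.

At the optimal vertex, 3x_1 + 3x_2 = 133 and 3x_1 + 4x_2 = 141.
Solving simultaneously gives x_1 = 109/3, x_2 = 8.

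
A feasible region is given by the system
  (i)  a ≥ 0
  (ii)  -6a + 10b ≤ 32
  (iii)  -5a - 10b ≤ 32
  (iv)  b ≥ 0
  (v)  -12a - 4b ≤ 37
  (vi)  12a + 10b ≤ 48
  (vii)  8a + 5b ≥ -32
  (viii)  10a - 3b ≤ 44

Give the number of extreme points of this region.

4

Of the 28 pairwise boundary intersections, those satisfying every inequality are:
  (0, 16/5)
  (0, 0)
  (8/9, 56/15)
  (4, 0)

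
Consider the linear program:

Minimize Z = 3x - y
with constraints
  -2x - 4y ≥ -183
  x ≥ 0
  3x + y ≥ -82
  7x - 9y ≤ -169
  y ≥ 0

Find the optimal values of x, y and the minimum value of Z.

x = 0, y = 183/4, minimum Z = -183/4

Extreme points and Z = 3x - y:
  (0, 183/4) → Z = -183/4
  (971/46, 1619/46) → Z = 647/23
  (0, 169/9) → Z = -169/9

At the optimal vertex, -2x - 4y = -183 and x = 0.
Solving simultaneously gives x = 0, y = 183/4.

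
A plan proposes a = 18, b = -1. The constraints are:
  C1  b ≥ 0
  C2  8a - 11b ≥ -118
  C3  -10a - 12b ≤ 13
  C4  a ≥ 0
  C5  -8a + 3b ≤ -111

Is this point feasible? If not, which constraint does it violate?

Constraint C1: b = -1, which is not ≥ 0. All other constraints are satisfied.

not feasible — violates C1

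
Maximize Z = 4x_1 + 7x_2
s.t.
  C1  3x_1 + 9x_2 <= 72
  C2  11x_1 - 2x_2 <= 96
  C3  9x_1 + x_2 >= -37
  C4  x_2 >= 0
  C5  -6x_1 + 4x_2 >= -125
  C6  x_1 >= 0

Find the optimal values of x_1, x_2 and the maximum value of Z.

Feasible corners and Z = 4x_1 + 7x_2:
  (48/5, 24/5) → Z = 72
  (0, 8) → Z = 56
  (96/11, 0) → Z = 384/11
  (0, 0) → Z = 0

The optimum lies where 3x_1 + 9x_2 = 72 and 11x_1 - 2x_2 = 96.
Solving simultaneously gives x_1 = 48/5, x_2 = 24/5.

x_1 = 48/5, x_2 = 24/5, maximum Z = 72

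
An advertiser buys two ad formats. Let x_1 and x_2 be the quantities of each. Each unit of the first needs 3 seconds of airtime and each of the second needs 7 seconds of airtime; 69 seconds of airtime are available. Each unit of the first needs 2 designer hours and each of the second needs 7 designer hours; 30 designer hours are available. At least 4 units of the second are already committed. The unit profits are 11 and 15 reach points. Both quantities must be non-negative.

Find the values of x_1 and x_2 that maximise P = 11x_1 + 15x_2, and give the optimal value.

Extreme points and P = 11x_1 + 15x_2:
  (0, 30/7) → P = 450/7
  (0, 4) → P = 60
  (1, 4) → P = 71

x_1 = 1, x_2 = 4, maximum P = 71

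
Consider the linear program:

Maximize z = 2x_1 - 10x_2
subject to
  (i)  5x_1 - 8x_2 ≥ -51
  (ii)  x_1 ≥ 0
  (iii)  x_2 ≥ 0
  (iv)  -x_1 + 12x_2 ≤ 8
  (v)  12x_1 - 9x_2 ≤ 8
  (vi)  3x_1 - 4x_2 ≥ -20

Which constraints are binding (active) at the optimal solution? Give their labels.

Corner points and z = 2x_1 - 10x_2:
  (0, 0) → z = 0
  (0, 2/3) → z = -20/3
  (2/3, 0) → z = 4/3
  (56/45, 104/135) → z = -704/135

The maximum is at (2/3, 0). Substituting into each constraint, equality holds for (iii) and (v); the remaining constraints have slack.

(iii) and (v)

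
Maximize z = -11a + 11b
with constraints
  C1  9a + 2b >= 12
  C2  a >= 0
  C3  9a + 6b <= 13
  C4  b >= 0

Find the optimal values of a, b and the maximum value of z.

Feasible corners and z = -11a + 11b:
  (23/18, 1/4) → z = -407/36
  (4/3, 0) → z = -44/3
  (13/9, 0) → z = -143/9

At the optimal vertex, 9a + 2b = 12 and 9a + 6b = 13.
Solving simultaneously gives a = 23/18, b = 1/4.

a = 23/18, b = 1/4, maximum z = -407/36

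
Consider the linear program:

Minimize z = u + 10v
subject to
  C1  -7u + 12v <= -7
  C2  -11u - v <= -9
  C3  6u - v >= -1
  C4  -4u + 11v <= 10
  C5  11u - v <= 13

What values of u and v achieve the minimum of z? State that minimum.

u = 1, v = -2, minimum z = -19

Corner points and z = u + 10v:
  (115/139, -14/139) → z = -25/139
  (149/125, 14/125) → z = 289/125
  (1, -2) → z = -19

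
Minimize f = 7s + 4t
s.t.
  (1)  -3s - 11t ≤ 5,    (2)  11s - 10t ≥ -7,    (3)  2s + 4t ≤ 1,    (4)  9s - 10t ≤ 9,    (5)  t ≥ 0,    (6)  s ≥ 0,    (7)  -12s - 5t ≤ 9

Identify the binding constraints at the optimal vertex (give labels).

(5) and (6)

Extreme points and f = 7s + 4t:
  (1/2, 0) → f = 7/2
  (0, 1/4) → f = 1
  (0, 0) → f = 0

The minimum is at (0, 0). Substituting into each constraint, equality holds for (5) and (6); the remaining constraints have slack.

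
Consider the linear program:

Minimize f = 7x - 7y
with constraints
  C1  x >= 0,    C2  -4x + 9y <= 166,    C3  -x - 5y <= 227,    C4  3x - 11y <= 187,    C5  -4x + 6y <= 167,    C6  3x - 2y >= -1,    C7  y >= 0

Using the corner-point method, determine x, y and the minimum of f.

x = 17, y = 26, minimum f = -63

Feasible corners and f = 7x - 7y:
  (0, 1/2) → f = -7/2
  (0, 0) → f = 0
  (17, 26) → f = -63
  (187/3, 0) → f = 1309/3
The feasible region is unbounded (it extends along (11, 3), (9, 4)), but f strictly increases along every unbounded feasible direction, so there is no improving ray and the minimum is attained at a vertex.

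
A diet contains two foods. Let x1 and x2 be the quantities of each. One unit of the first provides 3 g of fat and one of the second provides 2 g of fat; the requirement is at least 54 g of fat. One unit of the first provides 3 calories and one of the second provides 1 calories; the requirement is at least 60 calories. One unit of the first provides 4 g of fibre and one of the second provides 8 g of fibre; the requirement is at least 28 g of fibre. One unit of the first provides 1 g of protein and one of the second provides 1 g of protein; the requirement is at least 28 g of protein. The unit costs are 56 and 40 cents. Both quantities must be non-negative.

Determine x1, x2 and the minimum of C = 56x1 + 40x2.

x1 = 16, x2 = 12, minimum C = 1376

Vertices and C = 56x1 + 40x2:
  (0, 60) → C = 2400
  (28, 0) → C = 1568
  (16, 12) → C = 1376
The feasible region is unbounded (it extends along (0, 1), (1, 0)), but C strictly increases along every unbounded feasible direction, so there is no improving ray and the minimum is attained at a vertex.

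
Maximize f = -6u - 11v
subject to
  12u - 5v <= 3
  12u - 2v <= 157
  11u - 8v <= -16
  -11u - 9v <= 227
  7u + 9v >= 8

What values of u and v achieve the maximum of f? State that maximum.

Vertices and f = -6u - 11v:
  (779/36, 154/3) → f = -1389/2
  (104/41, 225/41) → f = -3099/41
  (-16/31, 40/31) → f = -344/31
  (-235/4, 559/12) → f = -1919/12
The feasible region is unbounded (it extends along (-9, 11), (1, 6)), but f strictly decreases along every unbounded feasible direction, so there is no improving ray and the maximum is attained at a vertex.

At the optimal vertex, 11u - 8v = -16 and 7u + 9v = 8.
Solving simultaneously gives u = -16/31, v = 40/31.

u = -16/31, v = 40/31, maximum f = -344/31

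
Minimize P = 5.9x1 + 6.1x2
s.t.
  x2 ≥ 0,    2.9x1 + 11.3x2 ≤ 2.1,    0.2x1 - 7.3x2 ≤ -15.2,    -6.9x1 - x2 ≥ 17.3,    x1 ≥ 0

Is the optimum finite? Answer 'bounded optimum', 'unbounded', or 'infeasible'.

The boundaries x2 = 0 and 0.2x1 - 7.3x2 = -15.2 meet at (-76, 0), but that point violates x1 ≥ 0. Every candidate vertex is excluded by some other constraint, so the feasible region is empty.

infeasible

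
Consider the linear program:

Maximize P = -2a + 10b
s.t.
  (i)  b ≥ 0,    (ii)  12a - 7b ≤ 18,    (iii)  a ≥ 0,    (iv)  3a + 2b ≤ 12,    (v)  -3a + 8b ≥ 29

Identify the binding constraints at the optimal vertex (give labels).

(iii) and (iv)

Corner points and P = -2a + 10b:
  (0, 6) → P = 60
  (0, 29/8) → P = 145/4
  (19/15, 41/10) → P = 577/15

The maximum is at (0, 6). Substituting into each constraint, equality holds for (iii) and (iv); the remaining constraints have slack.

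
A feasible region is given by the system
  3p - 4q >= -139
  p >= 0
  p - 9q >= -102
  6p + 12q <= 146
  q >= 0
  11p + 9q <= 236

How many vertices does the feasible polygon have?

5

The feasible vertices (each the meet of two boundaries and inside every other half-plane) are:
  (0, 34/3)
  (0, 0)
  (15/11, 379/33)
  (253/13, 95/39)
  (236/11, 0)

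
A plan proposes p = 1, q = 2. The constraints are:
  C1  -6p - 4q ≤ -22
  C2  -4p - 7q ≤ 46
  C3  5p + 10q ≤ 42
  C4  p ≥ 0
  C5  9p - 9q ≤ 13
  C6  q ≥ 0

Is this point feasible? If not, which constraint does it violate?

not feasible — violates C1

Constraint C1: -6p - 4q = -14, which is not ≤ -22. All other constraints are satisfied.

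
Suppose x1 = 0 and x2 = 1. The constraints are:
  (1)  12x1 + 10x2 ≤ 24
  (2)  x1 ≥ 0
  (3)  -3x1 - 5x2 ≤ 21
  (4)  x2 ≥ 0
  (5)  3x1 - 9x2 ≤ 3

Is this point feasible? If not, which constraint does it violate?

(1): 10 ≤ 24 ✓
(2): 0 ≥ 0 ✓
(3): -5 ≤ 21 ✓
(4): 1 ≥ 0 ✓
(5): -9 ≤ 3 ✓

feasible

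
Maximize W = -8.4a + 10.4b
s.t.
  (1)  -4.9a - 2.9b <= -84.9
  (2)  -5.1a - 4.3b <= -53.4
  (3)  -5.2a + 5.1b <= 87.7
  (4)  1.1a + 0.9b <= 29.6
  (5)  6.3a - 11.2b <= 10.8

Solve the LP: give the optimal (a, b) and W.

a = 7, b = 73/3, maximum W = 2914/15

Extreme points and W = -8.4a + 10.4b:
  (17866/4007, 87121/4007) → W = 755984/4007
  (19644/1463, 1377/209) → W = -9252/209
  (7, 73/3) → W = 2914/15
  (34124/1799, 17460/1799) → W = -525288/8995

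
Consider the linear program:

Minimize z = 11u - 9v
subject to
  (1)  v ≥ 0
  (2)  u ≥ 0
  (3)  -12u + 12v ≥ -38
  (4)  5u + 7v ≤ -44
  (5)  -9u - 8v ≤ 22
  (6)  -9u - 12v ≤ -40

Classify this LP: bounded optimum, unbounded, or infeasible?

infeasible

The boundaries u = 0 and -9u - 12v = -40 meet at (0, 10/3), but that point violates 5u + 7v ≤ -44. Every candidate vertex is excluded by some other constraint, so the feasible region is empty.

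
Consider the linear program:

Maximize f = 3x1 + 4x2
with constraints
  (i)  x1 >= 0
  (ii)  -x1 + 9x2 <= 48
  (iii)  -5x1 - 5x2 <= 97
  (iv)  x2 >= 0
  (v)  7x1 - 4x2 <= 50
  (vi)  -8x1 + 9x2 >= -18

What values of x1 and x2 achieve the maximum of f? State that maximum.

Vertices and f = 3x1 + 4x2:
  (0, 16/3) → f = 64/3
  (0, 0) → f = 0
  (66/7, 134/21) → f = 1130/21
  (9/4, 0) → f = 27/4

x1 = 66/7, x2 = 134/21, maximum f = 1130/21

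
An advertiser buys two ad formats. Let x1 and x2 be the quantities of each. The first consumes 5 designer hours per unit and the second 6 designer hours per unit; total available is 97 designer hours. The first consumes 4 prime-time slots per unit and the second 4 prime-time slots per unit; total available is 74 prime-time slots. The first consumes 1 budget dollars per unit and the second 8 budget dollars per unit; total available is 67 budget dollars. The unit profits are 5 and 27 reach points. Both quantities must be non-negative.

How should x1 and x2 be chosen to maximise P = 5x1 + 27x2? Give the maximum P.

x1 = 11, x2 = 7, maximum P = 244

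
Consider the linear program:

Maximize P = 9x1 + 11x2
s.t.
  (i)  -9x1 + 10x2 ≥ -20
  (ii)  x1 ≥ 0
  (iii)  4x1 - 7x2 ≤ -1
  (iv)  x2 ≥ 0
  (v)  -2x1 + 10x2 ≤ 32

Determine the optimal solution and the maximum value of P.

Feasible corners and P = 9x1 + 11x2:
  (150/23, 89/23) → P = 2329/23
  (52/7, 164/35) → P = 592/5
  (0, 1/7) → P = 11/7
  (0, 16/5) → P = 176/5

At the optimal vertex, -9x1 + 10x2 = -20 and -2x1 + 10x2 = 32.
Solving simultaneously gives x1 = 52/7, x2 = 164/35.

x1 = 52/7, x2 = 164/35, maximum P = 592/5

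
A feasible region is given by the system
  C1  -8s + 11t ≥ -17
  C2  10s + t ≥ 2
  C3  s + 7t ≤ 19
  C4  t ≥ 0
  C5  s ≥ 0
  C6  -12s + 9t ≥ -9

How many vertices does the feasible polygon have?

5

Intersecting each pair of boundary lines and keeping only the points that satisfy every inequality leaves:
  (1/5, 0)
  (0, 2)
  (0, 19/7)
  (78/31, 73/31)
  (3/4, 0)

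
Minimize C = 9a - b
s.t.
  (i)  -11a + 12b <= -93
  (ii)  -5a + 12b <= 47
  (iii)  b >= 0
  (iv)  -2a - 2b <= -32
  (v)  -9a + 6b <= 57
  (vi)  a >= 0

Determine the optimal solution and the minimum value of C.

a = 285/23, b = 83/23, minimum C = 2482/23

The feasible region is unbounded (it extends along (1, 0), (12, 5)), but C strictly increases along every unbounded feasible direction, so there is no improving ray and the minimum is attained at a vertex.

The binding constraints are -11a + 12b = -93 and -2a - 2b = -32.
Solving simultaneously gives a = 285/23, b = 83/23.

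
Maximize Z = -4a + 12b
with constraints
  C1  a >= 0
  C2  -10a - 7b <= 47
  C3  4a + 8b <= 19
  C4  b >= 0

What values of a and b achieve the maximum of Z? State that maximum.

a = 0, b = 19/8, maximum Z = 57/2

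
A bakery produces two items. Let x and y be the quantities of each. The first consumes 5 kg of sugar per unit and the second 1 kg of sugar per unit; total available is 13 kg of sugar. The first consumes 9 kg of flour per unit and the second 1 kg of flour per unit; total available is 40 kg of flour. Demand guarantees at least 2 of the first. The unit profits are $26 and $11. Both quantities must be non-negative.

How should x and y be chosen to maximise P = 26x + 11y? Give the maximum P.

x = 2, y = 3, maximum P = 85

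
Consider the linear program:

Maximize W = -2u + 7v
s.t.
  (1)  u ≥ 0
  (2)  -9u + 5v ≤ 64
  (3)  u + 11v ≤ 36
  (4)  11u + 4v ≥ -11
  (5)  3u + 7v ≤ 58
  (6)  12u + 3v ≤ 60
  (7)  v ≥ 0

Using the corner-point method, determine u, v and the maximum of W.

u = 0, v = 36/11, maximum W = 252/11

The optimum lies where u = 0 and u + 11v = 36.
Solving simultaneously gives u = 0, v = 36/11.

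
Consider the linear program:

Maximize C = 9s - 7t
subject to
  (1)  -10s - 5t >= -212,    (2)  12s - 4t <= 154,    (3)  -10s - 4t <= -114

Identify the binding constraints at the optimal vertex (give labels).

(2) and (3)

Extreme points and C = 9s - 7t:
  (809/50, 251/25) → C = 3767/50
  (-139/5, 98) → C = -4681/5
  (134/11, -43/22) → C = 2713/22

The maximum is at (134/11, -43/22). Substituting into each constraint, equality holds for (2) and (3); the remaining constraints have slack.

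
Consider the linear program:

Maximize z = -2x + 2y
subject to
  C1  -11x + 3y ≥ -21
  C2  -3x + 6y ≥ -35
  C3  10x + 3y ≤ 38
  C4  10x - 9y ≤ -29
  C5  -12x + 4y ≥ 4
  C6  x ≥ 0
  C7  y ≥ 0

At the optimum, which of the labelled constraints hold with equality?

C3 and C6

Extreme points and z = -2x + 2y:
  (35/19, 124/19) → z = 178/19
  (0, 38/3) → z = 76/3
  (20/17, 77/17) → z = 114/17
  (0, 29/9) → z = 58/9

The maximum is at (0, 38/3). Substituting into each constraint, equality holds for C3 and C6; the remaining constraints have slack.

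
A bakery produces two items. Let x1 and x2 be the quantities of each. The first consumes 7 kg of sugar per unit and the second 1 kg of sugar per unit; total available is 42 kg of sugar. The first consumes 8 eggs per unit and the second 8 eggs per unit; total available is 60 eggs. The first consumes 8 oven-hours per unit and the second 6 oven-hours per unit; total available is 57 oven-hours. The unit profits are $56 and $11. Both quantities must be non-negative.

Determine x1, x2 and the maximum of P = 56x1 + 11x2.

x1 = 23/4, x2 = 7/4, maximum P = 1365/4

Extreme points and P = 56x1 + 11x2:
  (0, 0) → P = 0
  (0, 15/2) → P = 165/2
  (6, 0) → P = 336
  (23/4, 7/4) → P = 1365/4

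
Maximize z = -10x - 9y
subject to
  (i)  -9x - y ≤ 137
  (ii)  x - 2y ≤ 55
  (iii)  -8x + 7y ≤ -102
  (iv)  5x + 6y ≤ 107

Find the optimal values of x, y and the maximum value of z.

Corner points and z = -10x - 9y:
  (-219/19, -632/19) → z = 7878/19
  (-857/71, -2014/71) → z = 376
  (34, -21/2) → z = -491/2
  (1361/83, 346/83) → z = -16724/83

At the optimal vertex, -9x - y = 137 and x - 2y = 55.
Solving simultaneously gives x = -219/19, y = -632/19.

x = -219/19, y = -632/19, maximum z = 7878/19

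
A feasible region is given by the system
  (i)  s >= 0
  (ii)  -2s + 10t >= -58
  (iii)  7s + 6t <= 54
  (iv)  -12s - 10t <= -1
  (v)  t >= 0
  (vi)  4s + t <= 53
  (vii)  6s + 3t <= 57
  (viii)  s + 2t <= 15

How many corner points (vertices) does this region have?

5

Pairwise boundary intersections that survive every other constraint:
  (0, 1/10)
  (0, 15/2)
  (54/7, 0)
  (9/4, 51/8)
  (1/12, 0)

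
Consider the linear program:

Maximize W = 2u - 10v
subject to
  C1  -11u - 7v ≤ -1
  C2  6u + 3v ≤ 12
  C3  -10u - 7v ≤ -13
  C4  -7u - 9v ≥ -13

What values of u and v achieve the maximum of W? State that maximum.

u = 15/4, v = -7/2, maximum W = 85/2

Corner points and W = 2u - 10v:
  (15/4, -7/2) → W = 85/2
  (23/11, -2/11) → W = 6
  (26/41, 39/41) → W = -338/41

The optimum lies where 6u + 3v = 12 and -10u - 7v = -13.
Solving simultaneously gives u = 15/4, v = -7/2.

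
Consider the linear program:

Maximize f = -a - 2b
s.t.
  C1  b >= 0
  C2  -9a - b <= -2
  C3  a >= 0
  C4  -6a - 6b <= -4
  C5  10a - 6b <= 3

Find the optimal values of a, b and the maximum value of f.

a = 7/16, b = 11/48, maximum f = -43/48

Feasible corners and f = -a - 2b:
  (0, 2) → f = -4
  (1/6, 1/2) → f = -7/6
  (7/16, 11/48) → f = -43/48
The feasible region is unbounded (it extends along (0, 1), (3, 5)), but f strictly decreases along every unbounded feasible direction, so there is no improving ray and the maximum is attained at a vertex.

The binding constraints are -6a - 6b = -4 and 10a - 6b = 3.
Solving simultaneously gives a = 7/16, b = 11/48.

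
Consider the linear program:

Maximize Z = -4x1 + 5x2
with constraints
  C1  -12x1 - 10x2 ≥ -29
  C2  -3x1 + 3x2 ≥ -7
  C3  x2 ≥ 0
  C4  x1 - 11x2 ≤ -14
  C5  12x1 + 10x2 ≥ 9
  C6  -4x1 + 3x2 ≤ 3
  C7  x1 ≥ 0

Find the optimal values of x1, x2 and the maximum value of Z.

Extreme points and Z = -4x1 + 5x2:
  (179/142, 197/142) → Z = 269/142
  (3/4, 2) → Z = 7
  (9/41, 53/41) → Z = 229/41

x1 = 3/4, x2 = 2, maximum Z = 7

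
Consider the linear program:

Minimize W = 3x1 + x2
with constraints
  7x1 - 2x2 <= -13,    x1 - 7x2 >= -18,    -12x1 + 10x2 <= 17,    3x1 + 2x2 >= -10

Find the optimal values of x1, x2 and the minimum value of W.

Feasible corners and W = 3x1 + x2:
  (-48/23, -37/46) → W = -325/46
  (-23/10, -31/20) → W = -169/20
  (-67/27, -23/18) → W = -157/18

The binding constraints are -12x1 + 10x2 = 17 and 3x1 + 2x2 = -10.
Solving simultaneously gives x1 = -67/27, x2 = -23/18.

x1 = -67/27, x2 = -23/18, minimum W = -157/18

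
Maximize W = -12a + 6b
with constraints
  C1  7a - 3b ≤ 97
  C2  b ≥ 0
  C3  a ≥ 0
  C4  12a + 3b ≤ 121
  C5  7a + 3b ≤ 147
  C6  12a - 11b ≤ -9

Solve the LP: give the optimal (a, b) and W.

The optimum lies where a = 0 and 12a + 3b = 121.
Solving simultaneously gives a = 0, b = 121/3.

a = 0, b = 121/3, maximum W = 242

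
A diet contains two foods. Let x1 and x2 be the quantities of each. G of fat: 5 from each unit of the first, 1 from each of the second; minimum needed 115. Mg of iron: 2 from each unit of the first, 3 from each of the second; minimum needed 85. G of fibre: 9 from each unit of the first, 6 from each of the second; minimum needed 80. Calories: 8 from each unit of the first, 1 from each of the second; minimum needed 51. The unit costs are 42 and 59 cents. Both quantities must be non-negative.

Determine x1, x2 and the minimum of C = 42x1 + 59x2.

x1 = 20, x2 = 15, minimum C = 1725

Extreme points and C = 42x1 + 59x2:
  (0, 115) → C = 6785
  (85/2, 0) → C = 1785
  (20, 15) → C = 1725
The feasible region is unbounded (it extends along (0, 1), (1, 0)), but C strictly increases along every unbounded feasible direction, so there is no improving ray and the minimum is attained at a vertex.

At the optimal vertex, 5x1 + x2 = 115 and 2x1 + 3x2 = 85.
Solving simultaneously gives x1 = 20, x2 = 15.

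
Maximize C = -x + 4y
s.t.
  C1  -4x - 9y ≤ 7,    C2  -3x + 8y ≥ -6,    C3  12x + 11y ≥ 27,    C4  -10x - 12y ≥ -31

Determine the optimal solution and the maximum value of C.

x = -1/2, y = 3, maximum C = 25/2

Corner points and C = -x + 4y:
  (94/43, 3/43) → C = -82/43
  (80/29, 33/116) → C = -47/29
  (-1/2, 3) → C = 25/2

The binding constraints are 12x + 11y = 27 and -10x - 12y = -31.
Solving simultaneously gives x = -1/2, y = 3.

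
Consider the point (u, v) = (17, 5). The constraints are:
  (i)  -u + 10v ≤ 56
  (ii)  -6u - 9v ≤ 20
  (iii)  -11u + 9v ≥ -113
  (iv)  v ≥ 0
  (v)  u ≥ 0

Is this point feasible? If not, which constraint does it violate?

Constraint (iii): -11u + 9v = -142, which is not ≥ -113. All other constraints are satisfied.

not feasible — violates (iii)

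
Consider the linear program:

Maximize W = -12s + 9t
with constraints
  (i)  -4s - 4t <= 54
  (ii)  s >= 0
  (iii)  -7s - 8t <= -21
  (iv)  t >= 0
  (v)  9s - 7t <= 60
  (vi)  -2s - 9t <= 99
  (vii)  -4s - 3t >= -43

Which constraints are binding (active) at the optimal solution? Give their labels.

Vertices and W = -12s + 9t:
  (0, 21/8) → W = 189/8
  (0, 43/3) → W = 129
  (3, 0) → W = -36
  (20/3, 0) → W = -80
  (481/55, 147/55) → W = -4449/55

The maximum is at (0, 43/3). Substituting into each constraint, equality holds for (ii) and (vii); the remaining constraints have slack.

(ii) and (vii)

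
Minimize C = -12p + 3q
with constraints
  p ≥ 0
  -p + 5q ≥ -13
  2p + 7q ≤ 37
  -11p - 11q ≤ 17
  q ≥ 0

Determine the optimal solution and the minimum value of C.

p = 276/17, q = 11/17, minimum C = -3279/17

Extreme points and C = -12p + 3q:
  (0, 37/7) → C = 111/7
  (0, 0) → C = 0
  (276/17, 11/17) → C = -3279/17
  (13, 0) → C = -156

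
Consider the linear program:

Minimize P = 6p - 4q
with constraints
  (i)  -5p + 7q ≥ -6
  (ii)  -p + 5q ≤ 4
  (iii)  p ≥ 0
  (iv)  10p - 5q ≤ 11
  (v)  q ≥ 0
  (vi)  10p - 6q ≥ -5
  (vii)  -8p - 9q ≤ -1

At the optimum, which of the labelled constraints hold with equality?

Extreme points and P = 6p - 4q:
  (0, 4/5) → P = -16/5
  (5/3, 17/15) → P = 82/15
  (0, 1/9) → P = -4/9
  (11/10, 0) → P = 33/5
  (1/8, 0) → P = 3/4

The minimum is at (0, 4/5). Substituting into each constraint, equality holds for (ii) and (iii); the remaining constraints have slack.

(ii) and (iii)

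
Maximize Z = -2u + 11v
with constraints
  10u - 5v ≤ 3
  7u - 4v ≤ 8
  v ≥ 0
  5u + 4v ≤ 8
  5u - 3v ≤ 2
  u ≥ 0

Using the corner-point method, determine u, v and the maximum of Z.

u = 0, v = 2, maximum Z = 22

Vertices and Z = -2u + 11v:
  (3/10, 0) → Z = -3/5
  (4/5, 1) → Z = 47/5
  (0, 0) → Z = 0
  (0, 2) → Z = 22

At the optimal vertex, 5u + 4v = 8 and u = 0.
Solving simultaneously gives u = 0, v = 2.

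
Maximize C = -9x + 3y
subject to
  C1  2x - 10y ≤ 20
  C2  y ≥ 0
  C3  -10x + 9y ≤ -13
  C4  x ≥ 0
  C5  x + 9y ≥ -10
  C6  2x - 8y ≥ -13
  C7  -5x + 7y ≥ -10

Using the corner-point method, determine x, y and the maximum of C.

Feasible corners and C = -9x + 3y:
  (13/10, 0) → C = -117/10
  (2, 0) → C = -18
  (221/62, 78/31) → C = -1521/62
  (171/26, 85/26) → C = -642/13

x = 13/10, y = 0, maximum C = -117/10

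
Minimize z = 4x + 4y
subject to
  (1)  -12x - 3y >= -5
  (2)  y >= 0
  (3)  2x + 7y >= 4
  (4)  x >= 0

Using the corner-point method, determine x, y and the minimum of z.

Vertices and z = 4x + 4y:
  (23/78, 19/39) → z = 122/39
  (0, 5/3) → z = 20/3
  (0, 4/7) → z = 16/7

x = 0, y = 4/7, minimum z = 16/7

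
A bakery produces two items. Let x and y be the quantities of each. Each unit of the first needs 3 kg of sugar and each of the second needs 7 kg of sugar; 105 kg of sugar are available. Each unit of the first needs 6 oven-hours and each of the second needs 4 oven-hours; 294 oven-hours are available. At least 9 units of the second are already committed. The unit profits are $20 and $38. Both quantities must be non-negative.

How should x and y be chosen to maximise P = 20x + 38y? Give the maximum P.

x = 14, y = 9, maximum P = 622

Feasible corners and P = 20x + 38y:
  (0, 15) → P = 570
  (0, 9) → P = 342
  (14, 9) → P = 622

At the optimal vertex, 3x + 7y = 105 and y = 9.
Solving simultaneously gives x = 14, y = 9.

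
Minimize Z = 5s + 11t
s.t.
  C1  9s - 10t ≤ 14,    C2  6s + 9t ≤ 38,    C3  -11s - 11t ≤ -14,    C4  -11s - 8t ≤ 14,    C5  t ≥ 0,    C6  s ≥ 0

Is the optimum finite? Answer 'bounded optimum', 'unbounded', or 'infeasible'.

bounded optimum

Feasible corners and Z = 5s + 11t:
  (506/141, 86/47) → Z = 5368/141
  (14/9, 0) → Z = 70/9
  (0, 38/9) → Z = 418/9
  (14/11, 0) → Z = 70/11
  (0, 14/11) → Z = 14
The feasible region has finitely many vertices and no improving ray; the minimum is 70/11 at (14/11, 0).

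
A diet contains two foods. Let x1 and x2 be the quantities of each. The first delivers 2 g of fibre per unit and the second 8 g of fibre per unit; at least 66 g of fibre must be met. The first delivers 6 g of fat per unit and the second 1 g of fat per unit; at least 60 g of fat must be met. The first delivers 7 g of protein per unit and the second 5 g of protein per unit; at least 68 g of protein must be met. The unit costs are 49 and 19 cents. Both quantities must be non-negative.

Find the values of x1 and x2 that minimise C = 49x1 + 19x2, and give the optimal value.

Vertices and C = 49x1 + 19x2:
  (0, 60) → C = 1140
  (33, 0) → C = 1617
  (9, 6) → C = 555
The feasible region is unbounded (it extends along (0, 1), (1, 0)), but C strictly increases along every unbounded feasible direction, so there is no improving ray and the minimum is attained at a vertex.

x1 = 9, x2 = 6, minimum C = 555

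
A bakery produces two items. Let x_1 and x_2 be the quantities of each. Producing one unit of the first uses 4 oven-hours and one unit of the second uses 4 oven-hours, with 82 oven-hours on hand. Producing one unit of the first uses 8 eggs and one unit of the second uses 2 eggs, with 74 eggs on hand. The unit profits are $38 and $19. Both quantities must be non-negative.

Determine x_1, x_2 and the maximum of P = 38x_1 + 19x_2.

x_1 = 11/2, x_2 = 15, maximum P = 494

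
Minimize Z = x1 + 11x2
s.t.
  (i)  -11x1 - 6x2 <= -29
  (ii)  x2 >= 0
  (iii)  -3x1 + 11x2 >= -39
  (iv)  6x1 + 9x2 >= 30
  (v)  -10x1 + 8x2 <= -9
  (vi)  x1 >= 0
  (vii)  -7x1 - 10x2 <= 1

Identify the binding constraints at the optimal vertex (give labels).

(ii) and (iv)

Extreme points and Z = x1 + 11x2:
  (13, 0) → Z = 13
  (5, 0) → Z = 5
  (107/46, 41/23) → Z = 1009/46
The feasible region is unbounded (it extends along (11, 3), (4, 5)), but Z strictly increases along every unbounded feasible direction, so there is no improving ray and the minimum is attained at a vertex.

The minimum is at (5, 0). Substituting into each constraint, equality holds for (ii) and (iv); the remaining constraints have slack.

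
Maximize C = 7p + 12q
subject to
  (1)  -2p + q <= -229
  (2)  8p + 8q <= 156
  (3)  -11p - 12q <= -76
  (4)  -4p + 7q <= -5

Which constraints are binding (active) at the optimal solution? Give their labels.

Feasible corners and C = 7p + 12q:
  (497/6, -190/3) → C = -1081/6
  (2824/35, -2367/35) → C = -8636/35
  (158, -277/2) → C = -556

The maximum is at (497/6, -190/3). Substituting into each constraint, equality holds for (1) and (2); the remaining constraints have slack.

(1) and (2)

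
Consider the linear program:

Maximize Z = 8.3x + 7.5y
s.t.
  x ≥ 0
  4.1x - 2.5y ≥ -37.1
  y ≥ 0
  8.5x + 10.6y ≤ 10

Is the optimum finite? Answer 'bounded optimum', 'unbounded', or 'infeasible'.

bounded optimum

Vertices and Z = 8.3x + 7.5y:
  (0, 0) → Z = 0
  (0, 50/53) → Z = 375/53
  (20/17, 0) → Z = 166/17
The feasible region has finitely many vertices and no improving ray; the maximum is 166/17 at (20/17, 0).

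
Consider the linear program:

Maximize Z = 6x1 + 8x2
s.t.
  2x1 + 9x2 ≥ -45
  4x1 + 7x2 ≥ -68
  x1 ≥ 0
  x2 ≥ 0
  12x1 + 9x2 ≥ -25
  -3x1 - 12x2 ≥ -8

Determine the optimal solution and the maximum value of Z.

x1 = 8/3, x2 = 0, maximum Z = 16

Extreme points and Z = 6x1 + 8x2:
  (0, 0) → Z = 0
  (0, 2/3) → Z = 16/3
  (8/3, 0) → Z = 16

At the optimal vertex, x2 = 0 and -3x1 - 12x2 = -8.
Solving simultaneously gives x1 = 8/3, x2 = 0.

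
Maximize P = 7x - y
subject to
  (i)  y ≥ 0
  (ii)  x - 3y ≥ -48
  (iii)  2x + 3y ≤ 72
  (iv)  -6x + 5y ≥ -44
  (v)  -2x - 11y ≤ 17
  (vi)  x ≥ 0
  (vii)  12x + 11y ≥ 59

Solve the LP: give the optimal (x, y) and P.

x = 123/7, y = 86/7, maximum P = 775/7

Extreme points and P = 7x - y:
  (22/3, 0) → P = 154/3
  (59/12, 0) → P = 413/12
  (8, 56/3) → P = 112/3
  (0, 16) → P = -16
  (123/7, 86/7) → P = 775/7
  (0, 59/11) → P = -59/11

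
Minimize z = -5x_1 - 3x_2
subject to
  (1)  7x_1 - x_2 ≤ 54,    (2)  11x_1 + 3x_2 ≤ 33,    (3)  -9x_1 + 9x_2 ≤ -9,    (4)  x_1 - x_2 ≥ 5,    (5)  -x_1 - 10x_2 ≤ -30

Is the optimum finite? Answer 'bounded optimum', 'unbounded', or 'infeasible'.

The boundaries 7x_1 - x_2 = 54 and 11x_1 + 3x_2 = 33 meet at (195/32, -363/32), but that point violates -x_1 - 10x_2 ≤ -30. Every candidate vertex is excluded by some other constraint, so the feasible region is empty.

infeasible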